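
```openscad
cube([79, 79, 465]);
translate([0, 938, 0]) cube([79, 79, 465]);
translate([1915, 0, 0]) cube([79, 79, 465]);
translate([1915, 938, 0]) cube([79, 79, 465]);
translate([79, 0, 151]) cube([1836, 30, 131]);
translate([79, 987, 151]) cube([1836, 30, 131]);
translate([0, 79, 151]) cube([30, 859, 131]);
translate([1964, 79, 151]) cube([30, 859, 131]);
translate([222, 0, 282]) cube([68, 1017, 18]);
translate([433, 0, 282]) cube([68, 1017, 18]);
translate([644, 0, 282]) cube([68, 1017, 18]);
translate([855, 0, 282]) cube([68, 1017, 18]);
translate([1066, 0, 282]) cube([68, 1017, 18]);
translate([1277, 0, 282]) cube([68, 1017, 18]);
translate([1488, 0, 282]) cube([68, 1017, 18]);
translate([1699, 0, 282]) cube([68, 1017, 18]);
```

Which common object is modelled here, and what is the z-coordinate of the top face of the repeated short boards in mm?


A bed frame. The slat-top height is 300 mm.

Four posts, four rails, and a row of slats — a bed frame. Slats sit on the rails at z = 151 + 131 = 282; with slat thickness 18, the top is 300 mm.


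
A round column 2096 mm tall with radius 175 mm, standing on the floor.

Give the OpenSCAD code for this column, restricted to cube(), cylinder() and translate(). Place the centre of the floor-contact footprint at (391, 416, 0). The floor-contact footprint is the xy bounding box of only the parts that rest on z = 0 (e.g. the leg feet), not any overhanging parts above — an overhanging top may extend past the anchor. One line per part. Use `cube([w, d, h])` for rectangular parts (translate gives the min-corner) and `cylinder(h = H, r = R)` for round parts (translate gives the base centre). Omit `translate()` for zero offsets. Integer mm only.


translate([391, 416, 0]) cylinder(h = 2096, r = 175);


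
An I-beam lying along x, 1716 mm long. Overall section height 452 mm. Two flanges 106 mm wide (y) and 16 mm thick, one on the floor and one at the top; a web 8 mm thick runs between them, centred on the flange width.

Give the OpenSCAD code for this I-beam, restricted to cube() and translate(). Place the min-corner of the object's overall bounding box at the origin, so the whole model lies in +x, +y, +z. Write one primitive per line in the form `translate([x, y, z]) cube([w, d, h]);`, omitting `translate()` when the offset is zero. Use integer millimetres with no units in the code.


cube([1716, 106, 16]);
translate([0, 49, 16]) cube([1716, 8, 420]);
translate([0, 0, 436]) cube([1716, 106, 16]);


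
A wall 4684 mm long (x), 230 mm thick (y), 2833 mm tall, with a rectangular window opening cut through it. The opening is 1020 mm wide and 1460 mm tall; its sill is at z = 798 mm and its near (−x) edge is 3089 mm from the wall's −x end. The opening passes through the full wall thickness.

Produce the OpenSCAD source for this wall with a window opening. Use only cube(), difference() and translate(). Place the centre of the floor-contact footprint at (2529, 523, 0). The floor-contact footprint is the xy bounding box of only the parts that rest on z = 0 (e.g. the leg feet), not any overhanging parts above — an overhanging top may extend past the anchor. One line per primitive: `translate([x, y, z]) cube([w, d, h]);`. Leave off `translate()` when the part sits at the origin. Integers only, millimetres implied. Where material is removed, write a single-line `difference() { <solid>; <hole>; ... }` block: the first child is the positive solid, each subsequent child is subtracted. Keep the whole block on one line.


difference() { translate([187, 408, 0]) cube([4684, 230, 2833]); translate([3276, 408, 798]) cube([1020, 230, 1460]); }


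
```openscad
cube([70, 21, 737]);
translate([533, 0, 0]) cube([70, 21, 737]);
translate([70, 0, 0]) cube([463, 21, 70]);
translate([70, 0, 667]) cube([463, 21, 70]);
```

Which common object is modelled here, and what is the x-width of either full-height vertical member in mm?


A picture frame. The border width is 70 mm.

Four thin pieces enclosing a rectangular opening — a picture frame. The two full-height stiles are 737 mm tall; the top rail sits at z = 667 and is 70 mm tall, so the border above the opening is 737 − 667 = 70 mm, matching the stile x-width.


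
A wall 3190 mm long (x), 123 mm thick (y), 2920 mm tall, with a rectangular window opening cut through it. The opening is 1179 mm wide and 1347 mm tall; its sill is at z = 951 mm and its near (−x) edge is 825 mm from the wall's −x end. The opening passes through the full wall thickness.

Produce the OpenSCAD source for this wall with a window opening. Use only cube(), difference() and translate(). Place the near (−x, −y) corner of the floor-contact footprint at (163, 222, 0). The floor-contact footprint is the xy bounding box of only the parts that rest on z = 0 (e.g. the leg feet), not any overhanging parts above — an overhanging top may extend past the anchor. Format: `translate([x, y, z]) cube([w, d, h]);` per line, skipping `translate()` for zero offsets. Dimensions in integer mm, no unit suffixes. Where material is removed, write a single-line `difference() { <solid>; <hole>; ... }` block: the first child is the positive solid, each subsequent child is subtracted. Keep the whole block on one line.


difference() { translate([163, 222, 0]) cube([3190, 123, 2920]); translate([988, 222, 951]) cube([1179, 123, 1347]); }


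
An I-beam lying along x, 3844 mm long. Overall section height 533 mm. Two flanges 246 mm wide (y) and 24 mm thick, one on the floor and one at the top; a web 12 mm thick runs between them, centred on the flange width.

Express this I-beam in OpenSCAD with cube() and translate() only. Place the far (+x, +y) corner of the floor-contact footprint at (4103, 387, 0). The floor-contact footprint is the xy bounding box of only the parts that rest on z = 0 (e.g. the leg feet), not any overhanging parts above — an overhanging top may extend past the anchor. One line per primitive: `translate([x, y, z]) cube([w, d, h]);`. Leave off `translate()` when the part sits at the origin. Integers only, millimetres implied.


translate([259, 141, 0]) cube([3844, 246, 24]);
translate([259, 258, 24]) cube([3844, 12, 485]);
translate([259, 141, 509]) cube([3844, 246, 24]);


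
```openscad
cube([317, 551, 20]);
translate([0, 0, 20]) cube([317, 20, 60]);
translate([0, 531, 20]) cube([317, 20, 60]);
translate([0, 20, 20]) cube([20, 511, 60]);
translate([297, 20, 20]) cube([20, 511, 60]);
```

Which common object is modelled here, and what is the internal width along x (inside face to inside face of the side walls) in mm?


An open box. The internal width is 277 mm.

A 317×551 base slab with four walls standing on it — an open box. The base is 317 mm wide and the walls are 20 mm thick, so the internal width is 317 − 2 × 20 = 277 mm.


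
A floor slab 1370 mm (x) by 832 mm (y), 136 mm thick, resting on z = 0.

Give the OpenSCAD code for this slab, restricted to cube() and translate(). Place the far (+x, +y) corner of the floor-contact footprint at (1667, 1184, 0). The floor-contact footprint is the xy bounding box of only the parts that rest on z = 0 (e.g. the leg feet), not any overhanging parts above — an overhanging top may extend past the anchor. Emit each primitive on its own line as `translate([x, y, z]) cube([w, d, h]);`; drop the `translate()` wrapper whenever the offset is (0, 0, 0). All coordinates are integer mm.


translate([297, 352, 0]) cube([1370, 832, 136]);


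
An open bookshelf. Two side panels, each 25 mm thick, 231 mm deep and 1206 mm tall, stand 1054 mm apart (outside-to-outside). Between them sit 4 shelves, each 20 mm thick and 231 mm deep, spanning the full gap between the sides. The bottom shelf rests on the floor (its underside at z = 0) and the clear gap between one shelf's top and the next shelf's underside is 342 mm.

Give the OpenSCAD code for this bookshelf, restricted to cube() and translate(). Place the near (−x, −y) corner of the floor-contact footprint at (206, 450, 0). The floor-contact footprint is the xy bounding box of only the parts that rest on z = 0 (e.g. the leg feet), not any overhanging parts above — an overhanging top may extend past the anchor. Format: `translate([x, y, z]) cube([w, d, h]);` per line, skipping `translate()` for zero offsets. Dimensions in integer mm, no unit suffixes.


translate([206, 450, 0]) cube([25, 231, 1206]);
translate([1235, 450, 0]) cube([25, 231, 1206]);
translate([231, 450, 0]) cube([1004, 231, 20]);
translate([231, 450, 362]) cube([1004, 231, 20]);
translate([231, 450, 724]) cube([1004, 231, 20]);
translate([231, 450, 1086]) cube([1004, 231, 20]);


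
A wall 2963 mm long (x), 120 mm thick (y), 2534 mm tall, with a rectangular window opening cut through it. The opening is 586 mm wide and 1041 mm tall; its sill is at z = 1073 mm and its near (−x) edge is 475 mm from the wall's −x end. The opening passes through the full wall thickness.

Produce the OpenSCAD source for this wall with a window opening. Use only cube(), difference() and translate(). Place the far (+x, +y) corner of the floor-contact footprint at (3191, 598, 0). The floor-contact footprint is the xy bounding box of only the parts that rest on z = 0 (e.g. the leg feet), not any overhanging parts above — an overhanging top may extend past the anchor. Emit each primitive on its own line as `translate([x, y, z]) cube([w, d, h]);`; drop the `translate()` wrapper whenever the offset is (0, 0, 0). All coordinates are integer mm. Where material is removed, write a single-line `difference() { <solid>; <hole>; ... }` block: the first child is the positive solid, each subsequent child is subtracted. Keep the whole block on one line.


difference() { translate([228, 478, 0]) cube([2963, 120, 2534]); translate([703, 478, 1073]) cube([586, 120, 1041]); }


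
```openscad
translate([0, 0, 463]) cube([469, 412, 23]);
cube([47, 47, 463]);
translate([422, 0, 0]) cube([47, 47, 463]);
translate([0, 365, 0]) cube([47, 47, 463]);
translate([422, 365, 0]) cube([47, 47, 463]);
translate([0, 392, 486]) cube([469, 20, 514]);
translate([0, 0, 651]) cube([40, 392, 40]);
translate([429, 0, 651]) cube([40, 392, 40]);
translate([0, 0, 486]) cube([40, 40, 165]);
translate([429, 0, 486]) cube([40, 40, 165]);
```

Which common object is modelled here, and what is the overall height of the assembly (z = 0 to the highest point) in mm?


A chair. The overall height is 1000 mm.

A slab on four corner posts with a tall panel at the back — a chair. The seat slab sits at z = 463 with thickness 23, and the 514 mm backrest starts at the seat top, so the overall height is 463 + 23 + 514 = 1000 mm.


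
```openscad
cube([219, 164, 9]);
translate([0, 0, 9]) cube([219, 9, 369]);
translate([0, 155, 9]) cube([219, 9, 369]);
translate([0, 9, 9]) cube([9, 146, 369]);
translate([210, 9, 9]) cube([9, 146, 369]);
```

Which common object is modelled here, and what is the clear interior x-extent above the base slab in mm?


An open box. The internal width is 201 mm.

A 219×164 base slab with four walls standing on it — an open box. The base is 219 mm wide and the walls are 9 mm thick, so the internal width is 219 − 2 × 9 = 201 mm.


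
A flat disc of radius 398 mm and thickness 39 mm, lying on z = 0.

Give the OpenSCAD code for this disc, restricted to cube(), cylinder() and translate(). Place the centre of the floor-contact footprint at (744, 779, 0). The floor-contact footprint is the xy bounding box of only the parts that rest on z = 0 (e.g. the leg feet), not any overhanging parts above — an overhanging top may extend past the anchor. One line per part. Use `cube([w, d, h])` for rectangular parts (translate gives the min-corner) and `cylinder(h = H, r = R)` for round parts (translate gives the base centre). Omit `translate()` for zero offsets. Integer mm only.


translate([744, 779, 0]) cylinder(h = 39, r = 398);


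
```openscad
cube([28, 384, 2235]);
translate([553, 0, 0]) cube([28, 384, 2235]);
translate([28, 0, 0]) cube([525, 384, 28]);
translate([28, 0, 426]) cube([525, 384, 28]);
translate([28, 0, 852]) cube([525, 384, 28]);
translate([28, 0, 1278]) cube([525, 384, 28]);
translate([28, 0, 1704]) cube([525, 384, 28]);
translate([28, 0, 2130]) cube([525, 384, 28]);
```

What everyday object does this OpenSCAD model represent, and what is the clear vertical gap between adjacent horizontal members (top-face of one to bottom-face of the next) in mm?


A bookshelf. The clear shelf gap is 398 mm.

Two tall side panels with 6 horizontal boards between them — a bookshelf. The first two shelf undersides are at z = 0 and z = 426; with shelf thickness 28, the clear gap is 426 − 0 − 28 = 398 mm.


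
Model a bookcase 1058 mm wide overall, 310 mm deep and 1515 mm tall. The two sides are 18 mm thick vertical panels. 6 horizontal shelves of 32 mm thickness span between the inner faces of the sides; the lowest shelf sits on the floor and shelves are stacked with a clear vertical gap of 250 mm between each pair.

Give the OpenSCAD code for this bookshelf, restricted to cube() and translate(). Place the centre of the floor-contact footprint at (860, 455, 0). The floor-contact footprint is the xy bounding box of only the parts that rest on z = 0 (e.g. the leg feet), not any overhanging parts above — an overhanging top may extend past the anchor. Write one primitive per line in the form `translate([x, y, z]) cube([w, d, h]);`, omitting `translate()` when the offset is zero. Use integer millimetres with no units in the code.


translate([331, 300, 0]) cube([18, 310, 1515]);
translate([1371, 300, 0]) cube([18, 310, 1515]);
translate([349, 300, 0]) cube([1022, 310, 32]);
translate([349, 300, 282]) cube([1022, 310, 32]);
translate([349, 300, 564]) cube([1022, 310, 32]);
translate([349, 300, 846]) cube([1022, 310, 32]);
translate([349, 300, 1128]) cube([1022, 310, 32]);
translate([349, 300, 1410]) cube([1022, 310, 32]);


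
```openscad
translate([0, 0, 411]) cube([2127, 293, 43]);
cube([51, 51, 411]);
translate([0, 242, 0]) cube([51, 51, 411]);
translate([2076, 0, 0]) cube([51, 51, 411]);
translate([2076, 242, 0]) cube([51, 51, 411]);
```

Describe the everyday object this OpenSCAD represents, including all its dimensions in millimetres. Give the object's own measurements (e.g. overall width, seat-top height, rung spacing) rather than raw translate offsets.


A long wooden bench with a 2127 mm (x) × 293 mm (y) seat, 43 mm thick, its top surface 454 mm above the floor. Four 51 mm square legs at the seat corners, flush with the edges, run from z = 0 to the seat underside.


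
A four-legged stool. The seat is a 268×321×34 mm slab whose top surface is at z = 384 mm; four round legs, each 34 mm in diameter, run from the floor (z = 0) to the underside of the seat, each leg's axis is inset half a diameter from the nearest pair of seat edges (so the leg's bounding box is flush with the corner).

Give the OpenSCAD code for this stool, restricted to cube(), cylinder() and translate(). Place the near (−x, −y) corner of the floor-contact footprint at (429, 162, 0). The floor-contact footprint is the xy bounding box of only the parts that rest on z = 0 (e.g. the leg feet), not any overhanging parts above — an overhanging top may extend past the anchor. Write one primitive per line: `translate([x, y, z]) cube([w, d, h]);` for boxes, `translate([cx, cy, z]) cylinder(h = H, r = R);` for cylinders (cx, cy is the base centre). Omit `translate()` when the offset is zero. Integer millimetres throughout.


// leg_h = 384 - 34 = 350
translate([429, 162, 350]) cube([268, 321, 34]);
translate([446, 179, 0]) cylinder(h = 350, r = 17);
translate([680, 179, 0]) cylinder(h = 350, r = 17);
translate([446, 466, 0]) cylinder(h = 350, r = 17);
translate([680, 466, 0]) cylinder(h = 350, r = 17);


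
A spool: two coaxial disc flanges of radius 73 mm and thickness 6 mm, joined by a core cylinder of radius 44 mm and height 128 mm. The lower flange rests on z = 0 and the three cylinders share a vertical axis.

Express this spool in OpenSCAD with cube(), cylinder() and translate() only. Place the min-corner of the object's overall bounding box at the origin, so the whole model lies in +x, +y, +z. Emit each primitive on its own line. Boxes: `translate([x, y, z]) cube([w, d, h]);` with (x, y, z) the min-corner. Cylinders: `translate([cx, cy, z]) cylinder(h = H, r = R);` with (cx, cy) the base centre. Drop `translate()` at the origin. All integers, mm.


translate([73, 73, 0]) cylinder(h = 6, r = 73);
translate([73, 73, 6]) cylinder(h = 128, r = 44);
translate([73, 73, 134]) cylinder(h = 6, r = 73);


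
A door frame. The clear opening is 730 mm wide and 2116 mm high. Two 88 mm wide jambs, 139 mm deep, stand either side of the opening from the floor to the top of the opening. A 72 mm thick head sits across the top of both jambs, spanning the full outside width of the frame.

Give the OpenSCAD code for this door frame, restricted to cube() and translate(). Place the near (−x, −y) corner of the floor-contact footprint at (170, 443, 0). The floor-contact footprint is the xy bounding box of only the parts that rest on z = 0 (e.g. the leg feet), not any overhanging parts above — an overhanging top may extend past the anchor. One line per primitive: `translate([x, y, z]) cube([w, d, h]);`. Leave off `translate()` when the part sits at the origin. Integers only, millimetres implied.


translate([170, 443, 0]) cube([88, 139, 2116]);
translate([988, 443, 0]) cube([88, 139, 2116]);
translate([170, 443, 2116]) cube([906, 139, 72]);


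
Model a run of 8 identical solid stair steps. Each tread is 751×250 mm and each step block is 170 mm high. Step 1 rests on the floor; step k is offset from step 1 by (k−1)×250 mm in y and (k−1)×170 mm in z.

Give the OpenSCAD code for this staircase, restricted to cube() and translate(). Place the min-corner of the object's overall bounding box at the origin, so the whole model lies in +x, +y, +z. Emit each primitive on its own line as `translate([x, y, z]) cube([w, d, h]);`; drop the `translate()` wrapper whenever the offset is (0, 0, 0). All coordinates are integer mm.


cube([751, 250, 170]);
translate([0, 250, 170]) cube([751, 250, 170]);
translate([0, 500, 340]) cube([751, 250, 170]);
translate([0, 750, 510]) cube([751, 250, 170]);
translate([0, 1000, 680]) cube([751, 250, 170]);
translate([0, 1250, 850]) cube([751, 250, 170]);
translate([0, 1500, 1020]) cube([751, 250, 170]);
translate([0, 1750, 1190]) cube([751, 250, 170]);


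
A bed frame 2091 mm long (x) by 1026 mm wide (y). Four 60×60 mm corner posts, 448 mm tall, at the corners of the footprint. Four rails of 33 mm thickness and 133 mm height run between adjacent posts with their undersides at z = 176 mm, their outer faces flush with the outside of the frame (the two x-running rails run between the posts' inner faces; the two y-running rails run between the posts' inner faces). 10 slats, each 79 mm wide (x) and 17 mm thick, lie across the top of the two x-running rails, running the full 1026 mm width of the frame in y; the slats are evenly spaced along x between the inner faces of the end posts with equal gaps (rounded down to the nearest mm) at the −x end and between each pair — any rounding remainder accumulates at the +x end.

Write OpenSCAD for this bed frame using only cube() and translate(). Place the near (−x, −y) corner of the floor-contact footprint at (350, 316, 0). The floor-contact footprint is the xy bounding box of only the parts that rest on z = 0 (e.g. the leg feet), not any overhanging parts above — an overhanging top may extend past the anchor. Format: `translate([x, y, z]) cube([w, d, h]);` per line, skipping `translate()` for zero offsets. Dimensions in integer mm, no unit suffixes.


// slat z = rail_z + rail_h = 176 + 133 = 309
// slat gap = ⌊(1971 − 10·79) / 11⌋ = 107
translate([350, 316, 0]) cube([60, 60, 448]);
translate([350, 1282, 0]) cube([60, 60, 448]);
translate([2381, 316, 0]) cube([60, 60, 448]);
translate([2381, 1282, 0]) cube([60, 60, 448]);
translate([410, 316, 176]) cube([1971, 33, 133]);
translate([410, 1309, 176]) cube([1971, 33, 133]);
translate([350, 376, 176]) cube([33, 906, 133]);
translate([2408, 376, 176]) cube([33, 906, 133]);
translate([517, 316, 309]) cube([79, 1026, 17]);
translate([703, 316, 309]) cube([79, 1026, 17]);
translate([889, 316, 309]) cube([79, 1026, 17]);
translate([1075, 316, 309]) cube([79, 1026, 17]);
translate([1261, 316, 309]) cube([79, 1026, 17]);
translate([1447, 316, 309]) cube([79, 1026, 17]);
translate([1633, 316, 309]) cube([79, 1026, 17]);
translate([1819, 316, 309]) cube([79, 1026, 17]);
translate([2005, 316, 309]) cube([79, 1026, 17]);
translate([2191, 316, 309]) cube([79, 1026, 17]);


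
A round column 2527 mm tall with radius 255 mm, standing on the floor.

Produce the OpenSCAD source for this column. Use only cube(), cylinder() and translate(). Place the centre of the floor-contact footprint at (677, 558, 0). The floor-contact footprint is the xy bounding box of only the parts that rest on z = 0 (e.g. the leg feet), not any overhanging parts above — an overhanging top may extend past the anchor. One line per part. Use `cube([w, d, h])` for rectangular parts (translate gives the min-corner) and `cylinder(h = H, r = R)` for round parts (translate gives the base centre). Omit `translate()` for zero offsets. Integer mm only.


translate([677, 558, 0]) cylinder(h = 2527, r = 255);


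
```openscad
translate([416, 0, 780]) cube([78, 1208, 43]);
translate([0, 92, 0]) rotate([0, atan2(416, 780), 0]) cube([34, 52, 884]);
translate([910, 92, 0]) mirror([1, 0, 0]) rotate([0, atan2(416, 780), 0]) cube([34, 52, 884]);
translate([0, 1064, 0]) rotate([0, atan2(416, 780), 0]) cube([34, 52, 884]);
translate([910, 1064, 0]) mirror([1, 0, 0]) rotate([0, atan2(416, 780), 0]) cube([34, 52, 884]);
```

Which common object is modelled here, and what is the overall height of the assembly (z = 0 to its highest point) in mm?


A sawhorse. The overall height is 823 mm.

A beam across two mirrored pairs of raked legs — a sawhorse. The beam's underside is at z = 780 (matching the legs' vertical rise in atan2(416, 780)) and the beam is 43 mm tall, so its top is at 780 + 43 = 823 mm. The raked legs top out at the beam's underside, so that is the highest point.


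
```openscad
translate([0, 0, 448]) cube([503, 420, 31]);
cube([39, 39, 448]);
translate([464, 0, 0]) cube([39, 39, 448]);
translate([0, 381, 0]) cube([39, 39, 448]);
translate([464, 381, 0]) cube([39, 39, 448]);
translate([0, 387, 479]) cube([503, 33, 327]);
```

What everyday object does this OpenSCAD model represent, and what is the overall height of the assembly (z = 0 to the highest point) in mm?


A chair. The overall height is 806 mm.

A slab on four corner posts with a tall panel at the back — a chair. The seat slab sits at z = 448 with thickness 31, and the 327 mm backrest starts at the seat top, so the overall height is 448 + 31 + 327 = 806 mm.


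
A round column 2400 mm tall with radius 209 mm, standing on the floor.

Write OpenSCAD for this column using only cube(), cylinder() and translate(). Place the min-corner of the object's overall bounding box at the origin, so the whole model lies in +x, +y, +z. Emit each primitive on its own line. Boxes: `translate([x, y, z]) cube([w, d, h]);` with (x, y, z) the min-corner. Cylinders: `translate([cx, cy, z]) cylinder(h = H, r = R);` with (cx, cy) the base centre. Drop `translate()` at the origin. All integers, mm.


translate([209, 209, 0]) cylinder(h = 2400, r = 209);


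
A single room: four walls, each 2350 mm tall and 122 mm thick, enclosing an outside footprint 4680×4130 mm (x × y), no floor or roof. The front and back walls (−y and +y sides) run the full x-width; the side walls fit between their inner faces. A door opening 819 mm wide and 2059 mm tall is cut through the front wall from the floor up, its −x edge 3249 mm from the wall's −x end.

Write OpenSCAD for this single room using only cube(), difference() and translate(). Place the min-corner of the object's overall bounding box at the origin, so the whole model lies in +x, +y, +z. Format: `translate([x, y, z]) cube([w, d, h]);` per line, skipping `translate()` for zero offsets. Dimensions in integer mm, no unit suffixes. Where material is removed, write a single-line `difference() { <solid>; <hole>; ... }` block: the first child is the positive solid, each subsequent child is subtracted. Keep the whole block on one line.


difference() { cube([4680, 122, 2350]); translate([3249, 0, 0]) cube([819, 122, 2059]); }
translate([0, 4008, 0]) cube([4680, 122, 2350]);
translate([0, 122, 0]) cube([122, 3886, 2350]);
translate([4558, 122, 0]) cube([122, 3886, 2350]);


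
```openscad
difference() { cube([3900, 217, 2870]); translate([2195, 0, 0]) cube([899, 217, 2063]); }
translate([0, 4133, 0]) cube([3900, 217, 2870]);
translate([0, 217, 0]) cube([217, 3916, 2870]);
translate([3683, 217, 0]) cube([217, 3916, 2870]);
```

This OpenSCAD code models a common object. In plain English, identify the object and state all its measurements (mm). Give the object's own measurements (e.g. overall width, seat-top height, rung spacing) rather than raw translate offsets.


A single room: four walls, each 2870 mm tall and 217 mm thick, enclosing an outside footprint 3900×4350 mm (x × y), no floor or roof. The front and back walls (−y and +y sides) run the full x-width; the side walls fit between their inner faces. A door opening 899 mm wide and 2063 mm tall is cut through the front wall from the floor up, its −x edge 2195 mm from the wall's −x end.


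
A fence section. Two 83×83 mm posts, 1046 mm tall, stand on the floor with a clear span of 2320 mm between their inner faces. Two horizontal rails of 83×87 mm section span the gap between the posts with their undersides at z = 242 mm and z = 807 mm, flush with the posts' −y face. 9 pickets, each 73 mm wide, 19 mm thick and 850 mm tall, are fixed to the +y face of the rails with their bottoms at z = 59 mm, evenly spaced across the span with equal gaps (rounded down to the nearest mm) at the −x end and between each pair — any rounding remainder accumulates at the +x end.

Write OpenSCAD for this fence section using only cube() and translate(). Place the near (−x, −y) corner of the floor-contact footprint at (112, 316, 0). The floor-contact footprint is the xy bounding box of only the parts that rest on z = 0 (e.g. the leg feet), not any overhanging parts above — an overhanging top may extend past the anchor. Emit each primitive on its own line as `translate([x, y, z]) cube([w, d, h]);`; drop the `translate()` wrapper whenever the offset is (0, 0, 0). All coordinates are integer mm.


translate([112, 316, 0]) cube([83, 83, 1046]);
translate([2515, 316, 0]) cube([83, 83, 1046]);
translate([195, 316, 242]) cube([2320, 83, 87]);
translate([195, 316, 807]) cube([2320, 83, 87]);
translate([361, 399, 59]) cube([73, 19, 850]);
translate([600, 399, 59]) cube([73, 19, 850]);
translate([839, 399, 59]) cube([73, 19, 850]);
translate([1078, 399, 59]) cube([73, 19, 850]);
translate([1317, 399, 59]) cube([73, 19, 850]);
translate([1556, 399, 59]) cube([73, 19, 850]);
translate([1795, 399, 59]) cube([73, 19, 850]);
translate([2034, 399, 59]) cube([73, 19, 850]);
translate([2273, 399, 59]) cube([73, 19, 850]);


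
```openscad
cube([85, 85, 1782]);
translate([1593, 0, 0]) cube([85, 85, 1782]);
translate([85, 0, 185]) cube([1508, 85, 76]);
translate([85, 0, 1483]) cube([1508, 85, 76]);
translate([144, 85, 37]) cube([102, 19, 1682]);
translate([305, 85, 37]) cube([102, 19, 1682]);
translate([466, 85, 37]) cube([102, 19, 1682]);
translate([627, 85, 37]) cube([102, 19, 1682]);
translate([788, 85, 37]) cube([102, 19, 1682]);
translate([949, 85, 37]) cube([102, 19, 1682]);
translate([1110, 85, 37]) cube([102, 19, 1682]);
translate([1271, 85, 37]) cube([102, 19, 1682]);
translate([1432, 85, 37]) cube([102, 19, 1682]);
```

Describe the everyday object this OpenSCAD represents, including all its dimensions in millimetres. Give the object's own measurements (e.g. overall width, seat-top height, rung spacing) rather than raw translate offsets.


A fence section. Two 85×85 mm posts, 1782 mm tall, stand on the floor with a clear span of 1508 mm between their inner faces. Two horizontal rails of 85×76 mm section span the gap between the posts with their undersides at z = 185 mm and z = 1483 mm, flush with the posts' −y face. 9 pickets, each 102 mm wide, 19 mm thick and 1682 mm tall, are fixed to the +y face of the rails with their bottoms at z = 37 mm, spaced across the span with a 59 mm gap after the −x post and between neighbouring pickets and before the +x post.


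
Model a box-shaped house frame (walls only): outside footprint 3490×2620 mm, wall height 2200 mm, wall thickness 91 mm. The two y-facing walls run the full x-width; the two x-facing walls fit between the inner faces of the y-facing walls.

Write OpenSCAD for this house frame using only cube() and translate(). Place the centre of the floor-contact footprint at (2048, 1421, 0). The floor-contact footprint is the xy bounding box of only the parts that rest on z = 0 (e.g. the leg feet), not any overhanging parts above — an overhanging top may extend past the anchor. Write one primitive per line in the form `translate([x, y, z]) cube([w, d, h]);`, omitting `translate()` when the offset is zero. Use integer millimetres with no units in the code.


translate([303, 111, 0]) cube([3490, 91, 2200]);
translate([303, 2640, 0]) cube([3490, 91, 2200]);
translate([303, 202, 0]) cube([91, 2438, 2200]);
translate([3702, 202, 0]) cube([91, 2438, 2200]);


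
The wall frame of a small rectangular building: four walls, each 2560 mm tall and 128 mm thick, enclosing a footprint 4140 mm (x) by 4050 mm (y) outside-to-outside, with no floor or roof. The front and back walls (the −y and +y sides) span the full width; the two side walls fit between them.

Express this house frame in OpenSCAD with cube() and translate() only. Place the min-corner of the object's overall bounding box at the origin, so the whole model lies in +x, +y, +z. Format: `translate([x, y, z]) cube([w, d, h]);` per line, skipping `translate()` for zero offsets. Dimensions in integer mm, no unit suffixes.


cube([4140, 128, 2560]);
translate([0, 3922, 0]) cube([4140, 128, 2560]);
translate([0, 128, 0]) cube([128, 3794, 2560]);
translate([4012, 128, 0]) cube([128, 3794, 2560]);


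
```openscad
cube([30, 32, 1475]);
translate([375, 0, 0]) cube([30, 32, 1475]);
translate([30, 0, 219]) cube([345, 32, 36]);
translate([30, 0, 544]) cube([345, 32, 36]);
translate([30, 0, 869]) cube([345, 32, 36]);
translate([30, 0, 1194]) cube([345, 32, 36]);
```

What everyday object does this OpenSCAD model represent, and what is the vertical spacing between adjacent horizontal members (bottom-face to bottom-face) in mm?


A ladder. The rung spacing is 325 mm.

Two tall 30×32 posts with 4 short bars between them — a ladder. Adjacent rungs sit at z = 219 and z = 544, so the spacing is 544 − 219 = 325 mm.


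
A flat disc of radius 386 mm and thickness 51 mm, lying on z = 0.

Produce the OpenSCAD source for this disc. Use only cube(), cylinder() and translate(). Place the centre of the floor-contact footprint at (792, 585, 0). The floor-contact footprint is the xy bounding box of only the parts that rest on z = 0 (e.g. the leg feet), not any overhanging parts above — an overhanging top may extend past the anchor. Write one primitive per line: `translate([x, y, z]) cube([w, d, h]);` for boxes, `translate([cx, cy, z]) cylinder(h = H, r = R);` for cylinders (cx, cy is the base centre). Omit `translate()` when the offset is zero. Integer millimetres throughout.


translate([792, 585, 0]) cylinder(h = 51, r = 386);


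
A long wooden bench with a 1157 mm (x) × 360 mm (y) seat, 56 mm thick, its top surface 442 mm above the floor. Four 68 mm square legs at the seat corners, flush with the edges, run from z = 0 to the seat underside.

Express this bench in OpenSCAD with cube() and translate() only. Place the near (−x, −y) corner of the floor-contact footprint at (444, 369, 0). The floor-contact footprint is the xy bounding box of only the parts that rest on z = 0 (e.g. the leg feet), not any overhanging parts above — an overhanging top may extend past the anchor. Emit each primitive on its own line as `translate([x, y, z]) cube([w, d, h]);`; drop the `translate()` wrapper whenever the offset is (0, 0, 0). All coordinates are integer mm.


translate([444, 369, 386]) cube([1157, 360, 56]);
translate([444, 369, 0]) cube([68, 68, 386]);
translate([444, 661, 0]) cube([68, 68, 386]);
translate([1533, 369, 0]) cube([68, 68, 386]);
translate([1533, 661, 0]) cube([68, 68, 386]);


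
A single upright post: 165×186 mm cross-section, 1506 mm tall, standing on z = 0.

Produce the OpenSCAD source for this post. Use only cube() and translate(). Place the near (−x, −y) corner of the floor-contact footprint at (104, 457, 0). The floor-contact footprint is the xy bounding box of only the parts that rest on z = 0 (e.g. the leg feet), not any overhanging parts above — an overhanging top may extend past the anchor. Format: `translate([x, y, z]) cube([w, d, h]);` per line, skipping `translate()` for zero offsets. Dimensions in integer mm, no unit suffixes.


translate([104, 457, 0]) cube([165, 186, 1506]);


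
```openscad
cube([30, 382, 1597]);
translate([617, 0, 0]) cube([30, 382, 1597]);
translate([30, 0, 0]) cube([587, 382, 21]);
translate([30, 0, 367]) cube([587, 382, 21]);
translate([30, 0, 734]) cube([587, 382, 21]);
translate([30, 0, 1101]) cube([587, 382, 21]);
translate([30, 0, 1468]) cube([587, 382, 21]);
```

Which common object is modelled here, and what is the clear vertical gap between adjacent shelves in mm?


A bookshelf. The clear shelf gap is 346 mm.

Two tall side panels with 5 horizontal boards between them — a bookshelf. The first two shelf undersides are at z = 0 and z = 367; with shelf thickness 21, the clear gap is 367 − 0 − 21 = 346 mm.


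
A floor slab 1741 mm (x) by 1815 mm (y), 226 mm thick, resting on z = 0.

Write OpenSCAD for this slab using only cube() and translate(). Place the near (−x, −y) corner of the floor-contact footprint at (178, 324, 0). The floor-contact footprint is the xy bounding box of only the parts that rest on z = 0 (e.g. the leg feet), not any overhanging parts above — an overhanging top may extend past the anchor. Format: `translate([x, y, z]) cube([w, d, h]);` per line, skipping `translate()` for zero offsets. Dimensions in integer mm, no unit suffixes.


translate([178, 324, 0]) cube([1741, 1815, 226]);


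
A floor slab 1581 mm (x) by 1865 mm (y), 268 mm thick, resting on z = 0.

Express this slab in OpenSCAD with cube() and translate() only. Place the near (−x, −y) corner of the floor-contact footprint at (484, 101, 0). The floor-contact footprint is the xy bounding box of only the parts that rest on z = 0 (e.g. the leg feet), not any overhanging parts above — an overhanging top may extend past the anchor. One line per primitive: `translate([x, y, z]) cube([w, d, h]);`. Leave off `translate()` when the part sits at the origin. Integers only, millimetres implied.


translate([484, 101, 0]) cube([1581, 1865, 268]);


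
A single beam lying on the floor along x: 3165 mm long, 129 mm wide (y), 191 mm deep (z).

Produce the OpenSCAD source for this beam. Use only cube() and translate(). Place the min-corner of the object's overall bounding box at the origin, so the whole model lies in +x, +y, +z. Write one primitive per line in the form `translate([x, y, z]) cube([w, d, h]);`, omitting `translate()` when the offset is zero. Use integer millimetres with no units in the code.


cube([3165, 129, 191]);


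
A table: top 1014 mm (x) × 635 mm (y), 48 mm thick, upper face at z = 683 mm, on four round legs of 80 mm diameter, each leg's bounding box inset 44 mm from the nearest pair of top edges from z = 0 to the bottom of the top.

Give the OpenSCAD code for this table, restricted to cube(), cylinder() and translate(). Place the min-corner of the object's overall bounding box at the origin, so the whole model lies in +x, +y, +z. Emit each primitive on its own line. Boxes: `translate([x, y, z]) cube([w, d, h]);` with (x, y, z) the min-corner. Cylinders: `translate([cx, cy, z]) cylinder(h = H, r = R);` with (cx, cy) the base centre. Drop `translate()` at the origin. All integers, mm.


translate([0, 0, 635]) cube([1014, 635, 48]);
translate([84, 84, 0]) cylinder(h = 635, r = 40);
translate([930, 84, 0]) cylinder(h = 635, r = 40);
translate([84, 551, 0]) cylinder(h = 635, r = 40);
translate([930, 551, 0]) cylinder(h = 635, r = 40);


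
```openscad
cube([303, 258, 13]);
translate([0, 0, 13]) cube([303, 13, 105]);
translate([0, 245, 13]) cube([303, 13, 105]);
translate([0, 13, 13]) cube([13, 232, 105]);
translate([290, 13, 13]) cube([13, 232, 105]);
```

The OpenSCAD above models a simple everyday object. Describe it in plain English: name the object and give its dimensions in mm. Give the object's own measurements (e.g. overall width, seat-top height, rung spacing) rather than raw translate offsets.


An open-topped rectangular box: outside dimensions 303×258×118 mm, with a uniform wall and base thickness of 13 mm. The base is a full 303×258 slab on the floor; four walls sit on top of the base. The front and back walls (the −y and +y sides) span the full width; the two side walls fit between them.


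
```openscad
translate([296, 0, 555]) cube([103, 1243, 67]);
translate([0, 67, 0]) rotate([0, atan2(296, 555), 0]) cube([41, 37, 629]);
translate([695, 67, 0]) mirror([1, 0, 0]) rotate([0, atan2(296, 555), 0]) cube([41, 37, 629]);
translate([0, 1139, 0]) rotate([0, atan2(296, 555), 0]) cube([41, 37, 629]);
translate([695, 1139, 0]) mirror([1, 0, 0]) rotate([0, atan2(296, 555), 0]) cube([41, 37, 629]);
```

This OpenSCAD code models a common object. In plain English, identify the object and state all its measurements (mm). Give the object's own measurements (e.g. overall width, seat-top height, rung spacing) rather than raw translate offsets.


A sawhorse. A 103×1243×67 mm beam (x, y, z) sits on two A-frame leg pairs. Each pair is two raked legs of 41×37 mm section (37 mm along y) splaying symmetrically in x. Each leg rises 555 mm vertically over 296 mm of horizontal reach and is 629 mm long along its own axis. Every leg's outer bottom edge rests on the floor and its outer top edge meets a bottom edge of the beam — the left legs (tilting toward +x) meet the beam's −x bottom edge, the right legs (their mirror images, tilting toward −x) meet its +x bottom edge — so the leg tops tuck under the beam, the beam's underside is 555 mm above the floor, and the feet are 695 mm apart outside-to-outside with the beam centred between them. The two leg pairs are set in 67 mm from either end of the beam.


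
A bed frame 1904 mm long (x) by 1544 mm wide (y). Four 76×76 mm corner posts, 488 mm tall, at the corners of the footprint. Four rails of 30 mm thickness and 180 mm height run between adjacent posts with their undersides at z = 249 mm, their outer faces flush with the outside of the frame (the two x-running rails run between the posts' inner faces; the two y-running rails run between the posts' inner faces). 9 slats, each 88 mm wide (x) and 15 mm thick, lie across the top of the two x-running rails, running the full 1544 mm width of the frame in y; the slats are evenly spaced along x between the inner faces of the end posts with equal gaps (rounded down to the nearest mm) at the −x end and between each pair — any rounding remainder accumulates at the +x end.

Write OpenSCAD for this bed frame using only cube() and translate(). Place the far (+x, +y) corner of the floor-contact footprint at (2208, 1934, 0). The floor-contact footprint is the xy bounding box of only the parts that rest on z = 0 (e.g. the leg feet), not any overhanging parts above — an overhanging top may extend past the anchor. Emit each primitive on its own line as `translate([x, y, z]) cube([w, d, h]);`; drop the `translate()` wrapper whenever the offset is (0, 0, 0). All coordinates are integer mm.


translate([304, 390, 0]) cube([76, 76, 488]);
translate([304, 1858, 0]) cube([76, 76, 488]);
translate([2132, 390, 0]) cube([76, 76, 488]);
translate([2132, 1858, 0]) cube([76, 76, 488]);
translate([380, 390, 249]) cube([1752, 30, 180]);
translate([380, 1904, 249]) cube([1752, 30, 180]);
translate([304, 466, 249]) cube([30, 1392, 180]);
translate([2178, 466, 249]) cube([30, 1392, 180]);
translate([476, 390, 429]) cube([88, 1544, 15]);
translate([660, 390, 429]) cube([88, 1544, 15]);
translate([844, 390, 429]) cube([88, 1544, 15]);
translate([1028, 390, 429]) cube([88, 1544, 15]);
translate([1212, 390, 429]) cube([88, 1544, 15]);
translate([1396, 390, 429]) cube([88, 1544, 15]);
translate([1580, 390, 429]) cube([88, 1544, 15]);
translate([1764, 390, 429]) cube([88, 1544, 15]);
translate([1948, 390, 429]) cube([88, 1544, 15]);
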